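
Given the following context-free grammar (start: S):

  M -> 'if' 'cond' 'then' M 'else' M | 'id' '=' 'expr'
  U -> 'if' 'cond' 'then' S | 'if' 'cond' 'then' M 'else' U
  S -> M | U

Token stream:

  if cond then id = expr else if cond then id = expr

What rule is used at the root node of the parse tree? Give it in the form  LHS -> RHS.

[S [U if cond then [M id = expr] else [U if cond then [S [M id = expr]]]]]

S -> U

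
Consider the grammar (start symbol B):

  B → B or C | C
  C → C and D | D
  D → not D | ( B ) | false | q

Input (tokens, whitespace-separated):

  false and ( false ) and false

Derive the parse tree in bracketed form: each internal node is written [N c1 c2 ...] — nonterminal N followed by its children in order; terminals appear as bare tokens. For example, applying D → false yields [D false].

B
C
C and D
C and D and D
D and D and D
false and D and D
false and ( B ) and D
false and ( C ) and D
false and ( D ) and D
false and ( false ) and D
false and ( false ) and false

[B [C [C [C [D false]] and [D ( [B [C [D false]]] )]] and [D false]]]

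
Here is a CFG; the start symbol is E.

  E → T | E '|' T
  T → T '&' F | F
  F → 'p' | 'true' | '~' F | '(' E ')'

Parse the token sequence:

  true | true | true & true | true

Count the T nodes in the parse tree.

5

[E [E [E [E [T [F true]]] | [T [F true]]] | [T [T [F true]] & [F true]]] | [T [F true]]]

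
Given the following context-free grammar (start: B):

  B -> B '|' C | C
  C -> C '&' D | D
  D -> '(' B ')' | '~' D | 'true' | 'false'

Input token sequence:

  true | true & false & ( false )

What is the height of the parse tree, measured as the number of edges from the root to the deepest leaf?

6

[B [B [C [D true]]] | [C [C [C [D true]] & [D false]] & [D ( [B [C [D false]]] )]]]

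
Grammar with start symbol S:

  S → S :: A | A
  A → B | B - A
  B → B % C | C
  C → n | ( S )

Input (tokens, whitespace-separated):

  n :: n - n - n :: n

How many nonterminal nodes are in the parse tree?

18

[S [S [S [A [B [C n]]]] :: [A [B [C n]] - [A [B [C n]] - [A [B [C n]]]]]] :: [A [B [C n]]]]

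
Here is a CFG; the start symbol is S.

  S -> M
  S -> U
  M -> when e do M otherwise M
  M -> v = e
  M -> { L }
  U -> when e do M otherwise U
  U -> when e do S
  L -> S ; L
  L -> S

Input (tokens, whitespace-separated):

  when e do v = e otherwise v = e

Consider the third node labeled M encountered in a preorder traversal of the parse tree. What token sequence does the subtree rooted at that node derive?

[S [M when e do [M v = e] otherwise [M v = e]]]

v = e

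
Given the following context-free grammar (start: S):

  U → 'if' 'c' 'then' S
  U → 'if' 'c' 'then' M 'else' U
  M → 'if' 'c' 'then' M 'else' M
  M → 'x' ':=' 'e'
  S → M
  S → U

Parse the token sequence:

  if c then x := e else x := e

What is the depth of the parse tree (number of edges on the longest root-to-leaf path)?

3

[S [M if c then [M x := e] else [M x := e]]]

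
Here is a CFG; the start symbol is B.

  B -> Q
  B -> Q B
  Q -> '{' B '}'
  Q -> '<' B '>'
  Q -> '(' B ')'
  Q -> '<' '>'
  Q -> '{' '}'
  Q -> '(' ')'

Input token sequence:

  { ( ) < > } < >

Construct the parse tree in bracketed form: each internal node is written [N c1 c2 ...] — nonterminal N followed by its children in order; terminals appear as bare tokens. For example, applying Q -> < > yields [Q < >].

B
Q B
{ B } B
{ Q B } B
{ ( ) B } B
{ ( ) Q } B
{ ( ) < > } B
{ ( ) < > } Q
{ ( ) < > } < >

[B [Q { [B [Q ( )] [B [Q < >]]] }] [B [Q < >]]]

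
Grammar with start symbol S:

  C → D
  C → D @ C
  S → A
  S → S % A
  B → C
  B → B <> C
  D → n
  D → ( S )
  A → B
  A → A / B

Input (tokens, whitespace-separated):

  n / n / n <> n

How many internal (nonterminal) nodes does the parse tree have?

[S [A [A [A [B [C [D n]]]] / [B [C [D n]]]] / [B [B [C [D n]]] <> [C [D n]]]]]

16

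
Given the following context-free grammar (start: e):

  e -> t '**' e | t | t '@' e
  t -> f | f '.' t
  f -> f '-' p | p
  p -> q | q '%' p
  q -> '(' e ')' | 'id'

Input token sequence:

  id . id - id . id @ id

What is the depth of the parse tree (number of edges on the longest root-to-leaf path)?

7

[e [t [f [p [q id]]] . [t [f [f [p [q id]]] - [p [q id]]] . [t [f [p [q id]]]]]] @ [e [t [f [p [q id]]]]]]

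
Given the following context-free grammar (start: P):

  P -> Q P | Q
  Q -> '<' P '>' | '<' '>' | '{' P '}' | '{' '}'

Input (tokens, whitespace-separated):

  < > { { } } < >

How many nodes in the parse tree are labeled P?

4

[P [Q < >] [P [Q { [P [Q { }]] }] [P [Q < >]]]]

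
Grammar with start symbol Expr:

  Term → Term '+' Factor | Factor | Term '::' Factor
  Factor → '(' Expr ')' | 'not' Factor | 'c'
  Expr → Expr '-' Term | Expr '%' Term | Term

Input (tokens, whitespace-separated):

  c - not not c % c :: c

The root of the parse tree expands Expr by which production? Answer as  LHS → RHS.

Expr → Expr '%' Term

[Expr [Expr [Expr [Term [Factor c]]] - [Term [Factor not [Factor not [Factor c]]]]] % [Term [Term [Factor c]] :: [Factor c]]]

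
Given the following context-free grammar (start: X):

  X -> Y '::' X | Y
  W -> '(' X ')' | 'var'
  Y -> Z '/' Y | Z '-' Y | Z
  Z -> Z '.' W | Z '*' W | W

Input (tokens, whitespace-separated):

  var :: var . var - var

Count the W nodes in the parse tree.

[X [Y [Z [W var]]] :: [X [Y [Z [Z [W var]] . [W var]] - [Y [Z [W var]]]]]]

4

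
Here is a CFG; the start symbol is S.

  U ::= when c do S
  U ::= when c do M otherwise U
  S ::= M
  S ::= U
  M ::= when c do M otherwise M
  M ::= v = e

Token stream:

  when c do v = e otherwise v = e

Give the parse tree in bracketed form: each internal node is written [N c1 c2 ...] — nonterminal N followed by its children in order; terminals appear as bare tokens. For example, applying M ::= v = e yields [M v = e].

S
M
when c do M otherwise M
when c do v = e otherwise M
when c do v = e otherwise v = e

[S [M when c do [M v = e] otherwise [M v = e]]]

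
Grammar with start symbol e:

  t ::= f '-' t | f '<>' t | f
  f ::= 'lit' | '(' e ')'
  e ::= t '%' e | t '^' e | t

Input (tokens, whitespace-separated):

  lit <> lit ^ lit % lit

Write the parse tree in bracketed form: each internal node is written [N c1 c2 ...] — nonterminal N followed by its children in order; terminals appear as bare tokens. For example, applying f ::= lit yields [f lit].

e
t ^ e
f <> t ^ e
lit <> t ^ e
lit <> f ^ e
lit <> lit ^ e
lit <> lit ^ t % e
lit <> lit ^ f % e
lit <> lit ^ lit % e
lit <> lit ^ lit % t
lit <> lit ^ lit % f
lit <> lit ^ lit % lit

[e [t [f lit] <> [t [f lit]]] ^ [e [t [f lit]] % [e [t [f lit]]]]]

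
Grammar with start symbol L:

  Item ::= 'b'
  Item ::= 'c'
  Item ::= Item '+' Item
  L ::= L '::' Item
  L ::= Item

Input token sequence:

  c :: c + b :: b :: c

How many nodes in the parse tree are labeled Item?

6

[L [L [L [L [Item c]] :: [Item [Item c] + [Item b]]] :: [Item b]] :: [Item c]]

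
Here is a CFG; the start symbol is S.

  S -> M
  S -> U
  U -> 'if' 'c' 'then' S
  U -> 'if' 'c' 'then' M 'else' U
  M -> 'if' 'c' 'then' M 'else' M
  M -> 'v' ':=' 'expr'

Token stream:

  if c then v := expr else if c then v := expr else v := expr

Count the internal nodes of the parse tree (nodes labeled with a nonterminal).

6

[S [M if c then [M v := expr] else [M if c then [M v := expr] else [M v := expr]]]]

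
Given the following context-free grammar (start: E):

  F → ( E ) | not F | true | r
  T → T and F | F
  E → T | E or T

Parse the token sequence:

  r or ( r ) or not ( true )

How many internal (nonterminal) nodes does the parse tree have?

[E [E [E [T [F r]]] or [T [F ( [E [T [F r]]] )]]] or [T [F not [F ( [E [T [F true]]] )]]]]

16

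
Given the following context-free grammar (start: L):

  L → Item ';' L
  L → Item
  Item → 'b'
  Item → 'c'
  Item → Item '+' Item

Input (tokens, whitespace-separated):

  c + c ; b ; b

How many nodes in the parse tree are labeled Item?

5

[L [Item [Item c] + [Item c]] ; [L [Item b] ; [L [Item b]]]]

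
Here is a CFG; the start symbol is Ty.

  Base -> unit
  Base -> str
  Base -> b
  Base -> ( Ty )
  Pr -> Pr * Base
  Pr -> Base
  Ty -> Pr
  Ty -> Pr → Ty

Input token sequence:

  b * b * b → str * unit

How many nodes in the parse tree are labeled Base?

5

[Ty [Pr [Pr [Pr [Base b]] * [Base b]] * [Base b]] → [Ty [Pr [Pr [Base str]] * [Base unit]]]]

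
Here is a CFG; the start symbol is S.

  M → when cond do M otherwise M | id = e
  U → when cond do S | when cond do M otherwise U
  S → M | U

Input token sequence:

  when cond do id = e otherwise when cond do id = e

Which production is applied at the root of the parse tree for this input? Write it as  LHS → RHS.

[S [U when cond do [M id = e] otherwise [U when cond do [S [M id = e]]]]]

S → U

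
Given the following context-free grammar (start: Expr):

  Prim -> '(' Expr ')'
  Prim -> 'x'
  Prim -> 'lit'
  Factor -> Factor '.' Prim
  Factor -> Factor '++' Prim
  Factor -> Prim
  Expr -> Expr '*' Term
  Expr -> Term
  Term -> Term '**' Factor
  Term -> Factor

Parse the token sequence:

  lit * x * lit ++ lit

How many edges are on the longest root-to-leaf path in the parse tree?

[Expr [Expr [Expr [Term [Factor [Prim lit]]]] * [Term [Factor [Prim x]]]] * [Term [Factor [Factor [Prim lit]] ++ [Prim lit]]]]

6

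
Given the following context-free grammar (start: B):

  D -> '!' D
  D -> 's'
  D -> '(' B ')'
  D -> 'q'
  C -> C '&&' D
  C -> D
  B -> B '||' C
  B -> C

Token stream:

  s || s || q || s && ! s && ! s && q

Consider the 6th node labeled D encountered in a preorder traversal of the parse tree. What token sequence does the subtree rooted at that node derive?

s

[B [B [B [B [C [D s]]] || [C [D s]]] || [C [D q]]] || [C [C [C [C [D s]] && [D ! [D s]]] && [D ! [D s]]] && [D q]]]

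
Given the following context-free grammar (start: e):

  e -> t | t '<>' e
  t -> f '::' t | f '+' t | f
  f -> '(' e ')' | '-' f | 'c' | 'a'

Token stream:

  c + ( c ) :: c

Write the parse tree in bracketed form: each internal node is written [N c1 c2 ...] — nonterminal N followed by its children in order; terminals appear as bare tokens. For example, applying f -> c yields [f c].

[e [t [f c] + [t [f ( [e [t [f c]]] )] :: [t [f c]]]]]

e
t
f + t
c + t
c + f :: t
c + ( e ) :: t
c + ( t ) :: t
c + ( f ) :: t
c + ( c ) :: t
c + ( c ) :: f
c + ( c ) :: c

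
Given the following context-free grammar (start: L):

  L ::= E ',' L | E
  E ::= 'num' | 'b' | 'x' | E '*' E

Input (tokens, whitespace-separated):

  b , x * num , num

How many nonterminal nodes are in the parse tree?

8

[L [E b] , [L [E [E x] * [E num]] , [L [E num]]]]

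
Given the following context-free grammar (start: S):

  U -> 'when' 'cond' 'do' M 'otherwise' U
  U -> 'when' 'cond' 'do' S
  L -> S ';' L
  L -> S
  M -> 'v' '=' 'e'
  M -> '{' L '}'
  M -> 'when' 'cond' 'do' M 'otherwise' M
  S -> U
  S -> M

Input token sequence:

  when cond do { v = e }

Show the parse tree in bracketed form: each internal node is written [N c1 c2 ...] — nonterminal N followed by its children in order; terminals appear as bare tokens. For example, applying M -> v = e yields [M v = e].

S
U
when cond do S
when cond do M
when cond do { L }
when cond do { S }
when cond do { M }
when cond do { v = e }

[S [U when cond do [S [M { [L [S [M v = e]]] }]]]]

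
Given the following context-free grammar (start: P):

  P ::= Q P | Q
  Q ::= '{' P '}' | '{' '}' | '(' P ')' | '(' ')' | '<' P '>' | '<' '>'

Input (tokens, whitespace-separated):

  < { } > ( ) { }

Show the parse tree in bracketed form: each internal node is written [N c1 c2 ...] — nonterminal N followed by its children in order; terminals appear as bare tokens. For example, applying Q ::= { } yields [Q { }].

P
Q P
< P > P
< Q > P
< { } > P
< { } > Q P
< { } > ( ) P
< { } > ( ) Q
< { } > ( ) { }

[P [Q < [P [Q { }]] >] [P [Q ( )] [P [Q { }]]]]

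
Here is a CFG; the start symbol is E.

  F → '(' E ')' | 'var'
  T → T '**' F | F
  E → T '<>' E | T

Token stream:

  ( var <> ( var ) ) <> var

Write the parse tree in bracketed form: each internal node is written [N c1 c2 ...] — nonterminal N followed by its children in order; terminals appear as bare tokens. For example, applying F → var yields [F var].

E
T <> E
F <> E
( E ) <> E
( T <> E ) <> E
( F <> E ) <> E
( var <> E ) <> E
( var <> T ) <> E
( var <> F ) <> E
( var <> ( E ) ) <> E
( var <> ( T ) ) <> E
( var <> ( F ) ) <> E
( var <> ( var ) ) <> E
( var <> ( var ) ) <> T
( var <> ( var ) ) <> F
( var <> ( var ) ) <> var

[E [T [F ( [E [T [F var]] <> [E [T [F ( [E [T [F var]]] )]]]] )]] <> [E [T [F var]]]]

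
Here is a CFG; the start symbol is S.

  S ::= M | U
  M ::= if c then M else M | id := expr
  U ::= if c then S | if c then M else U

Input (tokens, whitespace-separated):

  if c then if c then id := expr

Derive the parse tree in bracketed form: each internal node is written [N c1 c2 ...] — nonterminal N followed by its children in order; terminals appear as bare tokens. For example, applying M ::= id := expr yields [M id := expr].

S
U
if c then S
if c then U
if c then if c then S
if c then if c then M
if c then if c then id := expr

[S [U if c then [S [U if c then [S [M id := expr]]]]]]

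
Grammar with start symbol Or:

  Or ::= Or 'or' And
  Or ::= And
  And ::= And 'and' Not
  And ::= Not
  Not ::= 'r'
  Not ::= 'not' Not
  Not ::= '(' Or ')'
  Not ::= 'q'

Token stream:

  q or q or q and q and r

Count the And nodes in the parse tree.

5

[Or [Or [Or [And [Not q]]] or [And [Not q]]] or [And [And [And [Not q]] and [Not q]] and [Not r]]]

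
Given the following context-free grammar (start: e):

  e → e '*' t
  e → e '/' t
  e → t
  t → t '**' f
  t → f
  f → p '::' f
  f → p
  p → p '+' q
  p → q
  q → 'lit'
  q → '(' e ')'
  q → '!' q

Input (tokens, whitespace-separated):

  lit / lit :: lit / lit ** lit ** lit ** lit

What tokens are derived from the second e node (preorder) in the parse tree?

[e [e [e [t [f [p [q lit]]]]] / [t [f [p [q lit]] :: [f [p [q lit]]]]]] / [t [t [t [t [f [p [q lit]]]] ** [f [p [q lit]]]] ** [f [p [q lit]]]] ** [f [p [q lit]]]]]

lit / lit :: lit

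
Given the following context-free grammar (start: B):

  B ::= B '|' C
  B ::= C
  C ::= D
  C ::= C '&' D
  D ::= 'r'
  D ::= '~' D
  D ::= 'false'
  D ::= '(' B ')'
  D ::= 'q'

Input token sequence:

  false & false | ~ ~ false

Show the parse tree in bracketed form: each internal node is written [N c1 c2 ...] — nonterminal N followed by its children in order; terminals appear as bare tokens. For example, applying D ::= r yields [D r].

[B [B [C [C [D false]] & [D false]]] | [C [D ~ [D ~ [D false]]]]]

B
B | C
C | C
C & D | C
D & D | C
false & D | C
false & false | C
false & false | D
false & false | ~ D
false & false | ~ ~ D
false & false | ~ ~ false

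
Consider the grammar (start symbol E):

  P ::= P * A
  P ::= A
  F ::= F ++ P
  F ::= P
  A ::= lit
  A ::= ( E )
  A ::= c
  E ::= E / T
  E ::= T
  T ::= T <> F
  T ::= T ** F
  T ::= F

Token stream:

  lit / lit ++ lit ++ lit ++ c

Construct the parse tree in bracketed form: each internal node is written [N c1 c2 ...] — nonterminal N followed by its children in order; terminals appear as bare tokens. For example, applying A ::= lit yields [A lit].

[E [E [T [F [P [A lit]]]]] / [T [F [F [F [F [P [A lit]]] ++ [P [A lit]]] ++ [P [A lit]]] ++ [P [A c]]]]]

E
E / T
T / T
F / T
P / T
A / T
lit / T
lit / F
lit / F ++ P
lit / F ++ P ++ P
lit / F ++ P ++ P ++ P
lit / P ++ P ++ P ++ P
lit / A ++ P ++ P ++ P
lit / lit ++ P ++ P ++ P
lit / lit ++ A ++ P ++ P
lit / lit ++ lit ++ P ++ P
lit / lit ++ lit ++ A ++ P
lit / lit ++ lit ++ lit ++ P
lit / lit ++ lit ++ lit ++ A
lit / lit ++ lit ++ lit ++ c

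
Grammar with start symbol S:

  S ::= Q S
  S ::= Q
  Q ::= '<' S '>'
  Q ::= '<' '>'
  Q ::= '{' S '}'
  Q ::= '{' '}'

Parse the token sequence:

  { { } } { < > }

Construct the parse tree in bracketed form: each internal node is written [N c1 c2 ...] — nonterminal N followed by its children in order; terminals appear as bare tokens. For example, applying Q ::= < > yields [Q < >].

S
Q S
{ S } S
{ Q } S
{ { } } S
{ { } } Q
{ { } } { S }
{ { } } { Q }
{ { } } { < > }

[S [Q { [S [Q { }]] }] [S [Q { [S [Q < >]] }]]]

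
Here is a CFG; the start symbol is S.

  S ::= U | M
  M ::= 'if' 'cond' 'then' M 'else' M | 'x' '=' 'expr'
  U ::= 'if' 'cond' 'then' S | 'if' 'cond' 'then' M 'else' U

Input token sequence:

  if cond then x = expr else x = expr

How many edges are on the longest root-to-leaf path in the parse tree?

3

[S [M if cond then [M x = expr] else [M x = expr]]]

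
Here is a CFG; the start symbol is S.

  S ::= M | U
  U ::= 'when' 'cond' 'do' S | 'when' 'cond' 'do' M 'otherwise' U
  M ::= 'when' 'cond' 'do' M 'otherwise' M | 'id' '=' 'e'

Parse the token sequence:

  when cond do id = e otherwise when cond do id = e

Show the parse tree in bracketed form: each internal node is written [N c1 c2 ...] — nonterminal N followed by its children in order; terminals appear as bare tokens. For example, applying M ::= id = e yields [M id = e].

[S [U when cond do [M id = e] otherwise [U when cond do [S [M id = e]]]]]

S
U
when cond do M otherwise U
when cond do id = e otherwise U
when cond do id = e otherwise when cond do S
when cond do id = e otherwise when cond do M
when cond do id = e otherwise when cond do id = e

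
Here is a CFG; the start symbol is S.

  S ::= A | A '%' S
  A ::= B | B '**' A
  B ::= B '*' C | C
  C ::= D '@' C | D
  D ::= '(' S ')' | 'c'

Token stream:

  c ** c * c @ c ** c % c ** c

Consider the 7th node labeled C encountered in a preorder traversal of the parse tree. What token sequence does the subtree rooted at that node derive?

c

[S [A [B [C [D c]]] ** [A [B [B [C [D c]]] * [C [D c] @ [C [D c]]]] ** [A [B [C [D c]]]]]] % [S [A [B [C [D c]]] ** [A [B [C [D c]]]]]]]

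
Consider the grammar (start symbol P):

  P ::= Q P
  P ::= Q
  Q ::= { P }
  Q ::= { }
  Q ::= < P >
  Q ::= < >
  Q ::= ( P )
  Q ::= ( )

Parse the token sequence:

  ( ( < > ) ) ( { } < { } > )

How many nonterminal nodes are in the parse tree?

[P [Q ( [P [Q ( [P [Q < >]] )]] )] [P [Q ( [P [Q { }] [P [Q < [P [Q { }]] >]]] )]]]

14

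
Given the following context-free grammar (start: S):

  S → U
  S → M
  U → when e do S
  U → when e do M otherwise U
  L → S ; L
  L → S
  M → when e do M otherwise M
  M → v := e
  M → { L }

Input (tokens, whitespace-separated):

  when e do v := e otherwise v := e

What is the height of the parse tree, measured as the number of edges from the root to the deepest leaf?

[S [M when e do [M v := e] otherwise [M v := e]]]

3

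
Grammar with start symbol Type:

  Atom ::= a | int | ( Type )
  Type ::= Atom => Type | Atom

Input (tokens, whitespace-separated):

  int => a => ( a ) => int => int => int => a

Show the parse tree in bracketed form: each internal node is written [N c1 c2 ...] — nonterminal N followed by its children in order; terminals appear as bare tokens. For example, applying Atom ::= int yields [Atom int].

Type
Atom => Type
int => Type
int => Atom => Type
int => a => Type
int => a => Atom => Type
int => a => ( Type ) => Type
int => a => ( Atom ) => Type
int => a => ( a ) => Type
int => a => ( a ) => Atom => Type
int => a => ( a ) => int => Type
int => a => ( a ) => int => Atom => Type
int => a => ( a ) => int => int => Type
int => a => ( a ) => int => int => Atom => Type
int => a => ( a ) => int => int => int => Type
int => a => ( a ) => int => int => int => Atom
int => a => ( a ) => int => int => int => a

[Type [Atom int] => [Type [Atom a] => [Type [Atom ( [Type [Atom a]] )] => [Type [Atom int] => [Type [Atom int] => [Type [Atom int] => [Type [Atom a]]]]]]]]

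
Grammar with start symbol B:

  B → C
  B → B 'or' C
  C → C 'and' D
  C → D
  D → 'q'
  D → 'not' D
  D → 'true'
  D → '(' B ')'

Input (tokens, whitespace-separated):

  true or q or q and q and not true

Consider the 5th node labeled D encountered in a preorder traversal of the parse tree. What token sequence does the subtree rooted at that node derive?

not true

[B [B [B [C [D true]]] or [C [D q]]] or [C [C [C [D q]] and [D q]] and [D not [D true]]]]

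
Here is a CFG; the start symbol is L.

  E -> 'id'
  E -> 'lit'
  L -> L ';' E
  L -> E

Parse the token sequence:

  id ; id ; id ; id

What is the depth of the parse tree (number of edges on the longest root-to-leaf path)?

5

[L [L [L [L [E id]] ; [E id]] ; [E id]] ; [E id]]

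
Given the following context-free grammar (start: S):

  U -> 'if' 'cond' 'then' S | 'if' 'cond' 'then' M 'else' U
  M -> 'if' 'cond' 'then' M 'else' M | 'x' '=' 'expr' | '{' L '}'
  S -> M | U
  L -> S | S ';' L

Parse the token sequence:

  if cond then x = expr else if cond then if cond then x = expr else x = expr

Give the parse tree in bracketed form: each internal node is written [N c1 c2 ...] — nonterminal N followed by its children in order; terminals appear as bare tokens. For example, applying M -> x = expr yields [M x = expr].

S
U
if cond then M else U
if cond then x = expr else U
if cond then x = expr else if cond then S
if cond then x = expr else if cond then M
if cond then x = expr else if cond then if cond then M else M
if cond then x = expr else if cond then if cond then x = expr else M
if cond then x = expr else if cond then if cond then x = expr else x = expr

[S [U if cond then [M x = expr] else [U if cond then [S [M if cond then [M x = expr] else [M x = expr]]]]]]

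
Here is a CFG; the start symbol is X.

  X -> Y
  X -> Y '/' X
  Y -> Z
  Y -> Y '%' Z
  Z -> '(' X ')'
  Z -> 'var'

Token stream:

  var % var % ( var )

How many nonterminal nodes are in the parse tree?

10

[X [Y [Y [Y [Z var]] % [Z var]] % [Z ( [X [Y [Z var]]] )]]]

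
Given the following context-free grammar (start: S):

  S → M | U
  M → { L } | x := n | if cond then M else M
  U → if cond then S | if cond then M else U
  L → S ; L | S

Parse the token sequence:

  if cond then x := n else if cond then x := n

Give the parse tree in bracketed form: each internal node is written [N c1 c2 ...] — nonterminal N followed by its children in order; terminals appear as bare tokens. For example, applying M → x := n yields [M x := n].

S
U
if cond then M else U
if cond then x := n else U
if cond then x := n else if cond then S
if cond then x := n else if cond then M
if cond then x := n else if cond then x := n

[S [U if cond then [M x := n] else [U if cond then [S [M x := n]]]]]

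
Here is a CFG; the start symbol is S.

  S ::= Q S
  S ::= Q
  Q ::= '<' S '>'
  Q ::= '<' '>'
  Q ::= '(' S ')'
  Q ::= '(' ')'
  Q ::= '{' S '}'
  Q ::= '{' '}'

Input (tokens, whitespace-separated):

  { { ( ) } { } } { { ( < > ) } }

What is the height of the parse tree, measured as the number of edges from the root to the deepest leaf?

[S [Q { [S [Q { [S [Q ( )]] }] [S [Q { }]]] }] [S [Q { [S [Q { [S [Q ( [S [Q < >]] )]] }]] }]]]

9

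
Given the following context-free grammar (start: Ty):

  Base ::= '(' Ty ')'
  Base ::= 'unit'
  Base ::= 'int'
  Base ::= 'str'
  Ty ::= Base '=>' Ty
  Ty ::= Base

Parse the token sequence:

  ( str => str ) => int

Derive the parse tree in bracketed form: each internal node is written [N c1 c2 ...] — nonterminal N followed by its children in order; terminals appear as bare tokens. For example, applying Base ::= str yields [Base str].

[Ty [Base ( [Ty [Base str] => [Ty [Base str]]] )] => [Ty [Base int]]]

Ty
Base => Ty
( Ty ) => Ty
( Base => Ty ) => Ty
( str => Ty ) => Ty
( str => Base ) => Ty
( str => str ) => Ty
( str => str ) => Base
( str => str ) => int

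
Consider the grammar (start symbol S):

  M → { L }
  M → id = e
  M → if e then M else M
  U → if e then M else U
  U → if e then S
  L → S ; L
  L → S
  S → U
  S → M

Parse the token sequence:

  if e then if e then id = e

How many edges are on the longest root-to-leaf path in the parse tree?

[S [U if e then [S [U if e then [S [M id = e]]]]]]

6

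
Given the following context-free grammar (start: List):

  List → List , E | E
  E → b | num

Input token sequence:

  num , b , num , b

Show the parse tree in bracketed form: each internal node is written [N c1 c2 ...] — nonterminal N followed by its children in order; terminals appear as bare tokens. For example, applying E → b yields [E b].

[List [List [List [List [E num]] , [E b]] , [E num]] , [E b]]

List
List , E
List , E , E
List , E , E , E
E , E , E , E
num , E , E , E
num , b , E , E
num , b , num , E
num , b , num , b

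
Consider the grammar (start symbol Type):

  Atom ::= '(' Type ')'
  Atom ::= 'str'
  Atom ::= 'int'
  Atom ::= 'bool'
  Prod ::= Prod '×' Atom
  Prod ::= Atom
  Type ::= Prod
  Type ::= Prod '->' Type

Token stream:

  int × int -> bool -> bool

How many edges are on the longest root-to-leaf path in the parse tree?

[Type [Prod [Prod [Atom int]] × [Atom int]] -> [Type [Prod [Atom bool]] -> [Type [Prod [Atom bool]]]]]

5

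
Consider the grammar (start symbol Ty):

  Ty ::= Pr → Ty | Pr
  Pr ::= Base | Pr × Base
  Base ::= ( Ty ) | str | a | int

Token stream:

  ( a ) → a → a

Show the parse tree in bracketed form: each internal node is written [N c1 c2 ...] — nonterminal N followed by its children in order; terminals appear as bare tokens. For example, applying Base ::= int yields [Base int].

Ty
Pr → Ty
Base → Ty
( Ty ) → Ty
( Pr ) → Ty
( Base ) → Ty
( a ) → Ty
( a ) → Pr → Ty
( a ) → Base → Ty
( a ) → a → Ty
( a ) → a → Pr
( a ) → a → Base
( a ) → a → a

[Ty [Pr [Base ( [Ty [Pr [Base a]]] )]] → [Ty [Pr [Base a]] → [Ty [Pr [Base a]]]]]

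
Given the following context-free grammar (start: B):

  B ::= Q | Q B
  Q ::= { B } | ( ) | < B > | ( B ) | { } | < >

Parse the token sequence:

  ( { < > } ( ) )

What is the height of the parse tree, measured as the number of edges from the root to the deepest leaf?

[B [Q ( [B [Q { [B [Q < >]] }] [B [Q ( )]]] )]]

6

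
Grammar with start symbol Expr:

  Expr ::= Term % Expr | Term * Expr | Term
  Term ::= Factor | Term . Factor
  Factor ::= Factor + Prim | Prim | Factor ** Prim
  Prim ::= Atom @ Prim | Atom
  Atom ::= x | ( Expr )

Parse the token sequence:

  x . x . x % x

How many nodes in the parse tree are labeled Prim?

4

[Expr [Term [Term [Term [Factor [Prim [Atom x]]]] . [Factor [Prim [Atom x]]]] . [Factor [Prim [Atom x]]]] % [Expr [Term [Factor [Prim [Atom x]]]]]]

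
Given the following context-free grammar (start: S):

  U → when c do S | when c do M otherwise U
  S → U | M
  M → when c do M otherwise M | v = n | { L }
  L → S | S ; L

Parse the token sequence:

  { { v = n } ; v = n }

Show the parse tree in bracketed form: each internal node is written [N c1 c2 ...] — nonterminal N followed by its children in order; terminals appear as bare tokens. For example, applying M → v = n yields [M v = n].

[S [M { [L [S [M { [L [S [M v = n]]] }]] ; [L [S [M v = n]]]] }]]

S
M
{ L }
{ S ; L }
{ M ; L }
{ { L } ; L }
{ { S } ; L }
{ { M } ; L }
{ { v = n } ; L }
{ { v = n } ; S }
{ { v = n } ; M }
{ { v = n } ; v = n }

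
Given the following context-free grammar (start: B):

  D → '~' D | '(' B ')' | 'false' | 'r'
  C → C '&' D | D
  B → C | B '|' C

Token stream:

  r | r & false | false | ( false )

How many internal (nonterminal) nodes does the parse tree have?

17

[B [B [B [B [C [D r]]] | [C [C [D r]] & [D false]]] | [C [D false]]] | [C [D ( [B [C [D false]]] )]]]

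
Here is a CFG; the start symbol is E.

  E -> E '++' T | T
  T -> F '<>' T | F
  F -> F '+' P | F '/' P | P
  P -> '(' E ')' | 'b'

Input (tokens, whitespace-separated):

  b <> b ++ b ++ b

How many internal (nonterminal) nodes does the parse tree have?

[E [E [E [T [F [P b]] <> [T [F [P b]]]]] ++ [T [F [P b]]]] ++ [T [F [P b]]]]

15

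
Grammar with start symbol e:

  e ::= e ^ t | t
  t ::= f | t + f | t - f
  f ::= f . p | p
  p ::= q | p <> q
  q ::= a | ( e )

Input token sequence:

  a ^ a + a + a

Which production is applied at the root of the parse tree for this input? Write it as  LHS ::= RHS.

e ::= e ^ t

[e [e [t [f [p [q a]]]]] ^ [t [t [t [f [p [q a]]]] + [f [p [q a]]]] + [f [p [q a]]]]]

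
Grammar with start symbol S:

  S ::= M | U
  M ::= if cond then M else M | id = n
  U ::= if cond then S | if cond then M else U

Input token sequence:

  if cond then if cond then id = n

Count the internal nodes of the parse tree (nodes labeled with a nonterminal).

[S [U if cond then [S [U if cond then [S [M id = n]]]]]]

6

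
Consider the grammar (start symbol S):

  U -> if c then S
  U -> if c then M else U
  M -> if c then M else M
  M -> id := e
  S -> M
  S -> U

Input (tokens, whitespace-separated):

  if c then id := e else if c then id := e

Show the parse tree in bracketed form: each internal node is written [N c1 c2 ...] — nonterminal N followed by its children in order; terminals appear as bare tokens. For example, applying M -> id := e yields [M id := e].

[S [U if c then [M id := e] else [U if c then [S [M id := e]]]]]

S
U
if c then M else U
if c then id := e else U
if c then id := e else if c then S
if c then id := e else if c then M
if c then id := e else if c then id := e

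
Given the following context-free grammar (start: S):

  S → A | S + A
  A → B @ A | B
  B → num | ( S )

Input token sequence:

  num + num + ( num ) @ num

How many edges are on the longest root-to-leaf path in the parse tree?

6

[S [S [S [A [B num]]] + [A [B num]]] + [A [B ( [S [A [B num]]] )] @ [A [B num]]]]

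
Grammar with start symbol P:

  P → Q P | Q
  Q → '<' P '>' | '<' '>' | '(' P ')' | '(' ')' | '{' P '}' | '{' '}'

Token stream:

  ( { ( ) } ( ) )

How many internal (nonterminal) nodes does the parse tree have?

[P [Q ( [P [Q { [P [Q ( )]] }] [P [Q ( )]]] )]]

8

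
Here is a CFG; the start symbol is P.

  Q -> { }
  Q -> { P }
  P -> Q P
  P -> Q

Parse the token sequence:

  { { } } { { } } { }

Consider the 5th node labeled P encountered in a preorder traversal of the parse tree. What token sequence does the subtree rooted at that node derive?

[P [Q { [P [Q { }]] }] [P [Q { [P [Q { }]] }] [P [Q { }]]]]

{ }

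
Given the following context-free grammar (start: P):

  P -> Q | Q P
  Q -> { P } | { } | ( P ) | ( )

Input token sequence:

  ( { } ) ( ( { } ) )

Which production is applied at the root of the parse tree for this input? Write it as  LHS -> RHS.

P -> Q P

[P [Q ( [P [Q { }]] )] [P [Q ( [P [Q ( [P [Q { }]] )]] )]]]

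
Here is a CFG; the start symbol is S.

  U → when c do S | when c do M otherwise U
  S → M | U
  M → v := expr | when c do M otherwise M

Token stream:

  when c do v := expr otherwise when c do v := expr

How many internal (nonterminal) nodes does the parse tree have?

6

[S [U when c do [M v := expr] otherwise [U when c do [S [M v := expr]]]]]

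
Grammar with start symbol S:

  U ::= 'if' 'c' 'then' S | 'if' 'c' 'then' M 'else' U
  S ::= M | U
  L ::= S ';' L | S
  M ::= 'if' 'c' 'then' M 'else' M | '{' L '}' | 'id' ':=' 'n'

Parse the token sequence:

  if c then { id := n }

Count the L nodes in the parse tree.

1

[S [U if c then [S [M { [L [S [M id := n]]] }]]]]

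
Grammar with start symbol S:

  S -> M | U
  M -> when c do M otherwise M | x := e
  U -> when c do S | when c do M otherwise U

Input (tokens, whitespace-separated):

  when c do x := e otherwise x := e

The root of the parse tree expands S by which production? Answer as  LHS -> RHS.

[S [M when c do [M x := e] otherwise [M x := e]]]

S -> M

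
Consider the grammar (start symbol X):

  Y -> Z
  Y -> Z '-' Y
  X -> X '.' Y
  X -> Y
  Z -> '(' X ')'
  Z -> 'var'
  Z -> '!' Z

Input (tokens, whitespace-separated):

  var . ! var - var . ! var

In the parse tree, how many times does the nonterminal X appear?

3

[X [X [X [Y [Z var]]] . [Y [Z ! [Z var]] - [Y [Z var]]]] . [Y [Z ! [Z var]]]]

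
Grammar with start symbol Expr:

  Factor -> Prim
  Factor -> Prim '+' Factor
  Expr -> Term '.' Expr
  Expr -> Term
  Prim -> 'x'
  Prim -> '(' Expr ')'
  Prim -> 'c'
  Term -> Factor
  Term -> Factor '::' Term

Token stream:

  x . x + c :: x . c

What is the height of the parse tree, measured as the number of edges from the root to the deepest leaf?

6

[Expr [Term [Factor [Prim x]]] . [Expr [Term [Factor [Prim x] + [Factor [Prim c]]] :: [Term [Factor [Prim x]]]] . [Expr [Term [Factor [Prim c]]]]]]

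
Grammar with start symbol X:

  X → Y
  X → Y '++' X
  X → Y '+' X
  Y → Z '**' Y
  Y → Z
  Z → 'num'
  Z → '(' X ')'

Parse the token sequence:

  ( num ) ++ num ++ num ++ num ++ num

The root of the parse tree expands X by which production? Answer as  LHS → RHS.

[X [Y [Z ( [X [Y [Z num]]] )]] ++ [X [Y [Z num]] ++ [X [Y [Z num]] ++ [X [Y [Z num]] ++ [X [Y [Z num]]]]]]]

X → Y '++' X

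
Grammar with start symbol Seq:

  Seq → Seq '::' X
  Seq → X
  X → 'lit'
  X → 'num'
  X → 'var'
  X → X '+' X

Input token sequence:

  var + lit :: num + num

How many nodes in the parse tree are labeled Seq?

2

[Seq [Seq [X [X var] + [X lit]]] :: [X [X num] + [X num]]]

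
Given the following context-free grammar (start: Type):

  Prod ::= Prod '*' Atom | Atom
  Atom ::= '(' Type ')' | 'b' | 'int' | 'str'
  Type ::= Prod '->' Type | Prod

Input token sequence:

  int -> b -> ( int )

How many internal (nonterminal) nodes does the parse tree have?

12

[Type [Prod [Atom int]] -> [Type [Prod [Atom b]] -> [Type [Prod [Atom ( [Type [Prod [Atom int]]] )]]]]]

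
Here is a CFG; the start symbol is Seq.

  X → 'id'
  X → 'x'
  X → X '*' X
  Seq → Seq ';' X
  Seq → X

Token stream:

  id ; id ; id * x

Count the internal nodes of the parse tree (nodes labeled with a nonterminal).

[Seq [Seq [Seq [X id]] ; [X id]] ; [X [X id] * [X x]]]

8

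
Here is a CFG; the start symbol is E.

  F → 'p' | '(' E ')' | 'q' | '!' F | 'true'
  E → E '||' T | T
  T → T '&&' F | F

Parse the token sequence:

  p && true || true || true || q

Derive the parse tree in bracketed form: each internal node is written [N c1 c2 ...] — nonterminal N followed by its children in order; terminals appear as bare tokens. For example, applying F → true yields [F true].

E
E || T
E || T || T
E || T || T || T
T || T || T || T
T && F || T || T || T
F && F || T || T || T
p && F || T || T || T
p && true || T || T || T
p && true || F || T || T
p && true || true || T || T
p && true || true || F || T
p && true || true || true || T
p && true || true || true || F
p && true || true || true || q

[E [E [E [E [T [T [F p]] && [F true]]] || [T [F true]]] || [T [F true]]] || [T [F q]]]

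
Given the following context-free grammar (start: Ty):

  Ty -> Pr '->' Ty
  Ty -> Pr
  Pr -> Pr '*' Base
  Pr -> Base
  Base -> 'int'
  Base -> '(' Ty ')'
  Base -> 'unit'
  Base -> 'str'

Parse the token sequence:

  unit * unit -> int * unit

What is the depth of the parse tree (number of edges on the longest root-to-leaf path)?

5

[Ty [Pr [Pr [Base unit]] * [Base unit]] -> [Ty [Pr [Pr [Base int]] * [Base unit]]]]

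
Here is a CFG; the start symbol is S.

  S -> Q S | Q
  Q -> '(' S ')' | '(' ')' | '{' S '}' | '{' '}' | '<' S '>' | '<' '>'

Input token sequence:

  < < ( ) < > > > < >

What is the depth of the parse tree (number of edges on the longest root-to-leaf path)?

7

[S [Q < [S [Q < [S [Q ( )] [S [Q < >]]] >]] >] [S [Q < >]]]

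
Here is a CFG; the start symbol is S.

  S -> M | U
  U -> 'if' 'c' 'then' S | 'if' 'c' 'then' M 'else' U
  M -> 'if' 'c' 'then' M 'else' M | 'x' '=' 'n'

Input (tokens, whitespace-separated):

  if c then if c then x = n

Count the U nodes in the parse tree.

2

[S [U if c then [S [U if c then [S [M x = n]]]]]]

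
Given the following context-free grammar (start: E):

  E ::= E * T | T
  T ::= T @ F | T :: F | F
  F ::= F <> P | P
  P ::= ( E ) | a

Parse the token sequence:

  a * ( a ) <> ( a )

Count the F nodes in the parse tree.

[E [E [T [F [P a]]]] * [T [F [F [P ( [E [T [F [P a]]]] )]] <> [P ( [E [T [F [P a]]]] )]]]]

5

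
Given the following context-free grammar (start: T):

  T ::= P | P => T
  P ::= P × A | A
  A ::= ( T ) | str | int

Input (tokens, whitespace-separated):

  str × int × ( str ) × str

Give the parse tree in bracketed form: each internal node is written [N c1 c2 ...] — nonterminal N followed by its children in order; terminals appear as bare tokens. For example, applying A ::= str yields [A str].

T
P
P × A
P × A × A
P × A × A × A
A × A × A × A
str × A × A × A
str × int × A × A
str × int × ( T ) × A
str × int × ( P ) × A
str × int × ( A ) × A
str × int × ( str ) × A
str × int × ( str ) × str

[T [P [P [P [P [A str]] × [A int]] × [A ( [T [P [A str]]] )]] × [A str]]]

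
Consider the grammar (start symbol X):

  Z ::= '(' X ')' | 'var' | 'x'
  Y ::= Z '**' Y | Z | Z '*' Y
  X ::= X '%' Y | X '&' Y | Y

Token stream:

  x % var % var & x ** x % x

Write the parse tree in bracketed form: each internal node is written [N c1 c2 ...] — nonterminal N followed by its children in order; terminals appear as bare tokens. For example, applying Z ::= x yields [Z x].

[X [X [X [X [X [Y [Z x]]] % [Y [Z var]]] % [Y [Z var]]] & [Y [Z x] ** [Y [Z x]]]] % [Y [Z x]]]

X
X % Y
X & Y % Y
X % Y & Y % Y
X % Y % Y & Y % Y
Y % Y % Y & Y % Y
Z % Y % Y & Y % Y
x % Y % Y & Y % Y
x % Z % Y & Y % Y
x % var % Y & Y % Y
x % var % Z & Y % Y
x % var % var & Y % Y
x % var % var & Z ** Y % Y
x % var % var & x ** Y % Y
x % var % var & x ** Z % Y
x % var % var & x ** x % Y
x % var % var & x ** x % Z
x % var % var & x ** x % x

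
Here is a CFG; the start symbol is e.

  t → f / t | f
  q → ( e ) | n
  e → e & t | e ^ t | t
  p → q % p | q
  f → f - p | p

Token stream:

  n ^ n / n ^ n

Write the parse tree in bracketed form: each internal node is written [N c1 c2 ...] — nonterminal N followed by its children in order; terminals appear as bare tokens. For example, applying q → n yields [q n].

[e [e [e [t [f [p [q n]]]]] ^ [t [f [p [q n]]] / [t [f [p [q n]]]]]] ^ [t [f [p [q n]]]]]

e
e ^ t
e ^ t ^ t
t ^ t ^ t
f ^ t ^ t
p ^ t ^ t
q ^ t ^ t
n ^ t ^ t
n ^ f / t ^ t
n ^ p / t ^ t
n ^ q / t ^ t
n ^ n / t ^ t
n ^ n / f ^ t
n ^ n / p ^ t
n ^ n / q ^ t
n ^ n / n ^ t
n ^ n / n ^ f
n ^ n / n ^ p
n ^ n / n ^ q
n ^ n / n ^ n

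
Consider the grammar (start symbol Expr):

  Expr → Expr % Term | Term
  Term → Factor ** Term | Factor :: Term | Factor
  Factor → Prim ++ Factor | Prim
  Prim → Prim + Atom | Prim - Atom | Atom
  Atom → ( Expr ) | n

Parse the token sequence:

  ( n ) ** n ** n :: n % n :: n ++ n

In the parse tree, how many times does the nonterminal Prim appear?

8

[Expr [Expr [Term [Factor [Prim [Atom ( [Expr [Term [Factor [Prim [Atom n]]]]] )]]] ** [Term [Factor [Prim [Atom n]]] ** [Term [Factor [Prim [Atom n]]] :: [Term [Factor [Prim [Atom n]]]]]]]] % [Term [Factor [Prim [Atom n]]] :: [Term [Factor [Prim [Atom n]] ++ [Factor [Prim [Atom n]]]]]]]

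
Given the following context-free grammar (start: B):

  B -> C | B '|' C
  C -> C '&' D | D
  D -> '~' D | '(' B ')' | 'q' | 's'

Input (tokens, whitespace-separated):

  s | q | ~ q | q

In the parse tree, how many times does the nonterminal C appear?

[B [B [B [B [C [D s]]] | [C [D q]]] | [C [D ~ [D q]]]] | [C [D q]]]

4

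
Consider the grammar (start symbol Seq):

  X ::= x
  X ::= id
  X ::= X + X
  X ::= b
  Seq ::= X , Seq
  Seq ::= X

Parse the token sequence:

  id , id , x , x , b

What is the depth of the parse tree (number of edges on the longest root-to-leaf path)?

[Seq [X id] , [Seq [X id] , [Seq [X x] , [Seq [X x] , [Seq [X b]]]]]]

6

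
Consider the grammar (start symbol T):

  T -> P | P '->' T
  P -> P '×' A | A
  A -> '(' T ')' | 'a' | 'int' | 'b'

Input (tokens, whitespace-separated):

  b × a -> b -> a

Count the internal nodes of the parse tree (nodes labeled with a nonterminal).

11

[T [P [P [A b]] × [A a]] -> [T [P [A b]] -> [T [P [A a]]]]]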